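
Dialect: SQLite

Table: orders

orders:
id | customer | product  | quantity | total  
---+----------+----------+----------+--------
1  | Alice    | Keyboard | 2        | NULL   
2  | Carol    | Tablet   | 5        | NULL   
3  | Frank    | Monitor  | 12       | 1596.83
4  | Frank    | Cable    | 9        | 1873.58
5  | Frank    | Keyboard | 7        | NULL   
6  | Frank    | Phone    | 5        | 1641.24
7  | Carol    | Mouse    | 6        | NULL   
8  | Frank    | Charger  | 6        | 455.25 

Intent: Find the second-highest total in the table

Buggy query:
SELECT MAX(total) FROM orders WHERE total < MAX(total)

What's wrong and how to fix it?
Bug: MAX(total) on the right of the comparison is an aggregate-in-WHERE error

Fix: Put the inner MAX in a scalar subquery

Corrected query:
SELECT MAX(total) FROM orders WHERE total < (SELECT MAX(total) FROM orders)

Result:
MAX(total)
----------
1641.24   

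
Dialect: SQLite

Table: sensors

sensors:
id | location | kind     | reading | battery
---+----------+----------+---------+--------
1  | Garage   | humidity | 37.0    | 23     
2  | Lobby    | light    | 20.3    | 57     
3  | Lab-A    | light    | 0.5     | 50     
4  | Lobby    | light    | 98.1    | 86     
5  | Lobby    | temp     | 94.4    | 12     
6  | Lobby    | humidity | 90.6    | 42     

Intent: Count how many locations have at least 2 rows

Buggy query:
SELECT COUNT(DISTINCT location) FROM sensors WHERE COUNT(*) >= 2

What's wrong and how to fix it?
Bug: COUNT(*) cannot appear in WHERE; the per-group count doesn't exist yet

Fix: Use a subquery that GROUPs and filters with HAVING, then count its rows

Corrected query:
SELECT COUNT(*) FROM (SELECT location FROM sensors GROUP BY location HAVING COUNT(*) >= 2)

Result:
COUNT(*)
--------
1       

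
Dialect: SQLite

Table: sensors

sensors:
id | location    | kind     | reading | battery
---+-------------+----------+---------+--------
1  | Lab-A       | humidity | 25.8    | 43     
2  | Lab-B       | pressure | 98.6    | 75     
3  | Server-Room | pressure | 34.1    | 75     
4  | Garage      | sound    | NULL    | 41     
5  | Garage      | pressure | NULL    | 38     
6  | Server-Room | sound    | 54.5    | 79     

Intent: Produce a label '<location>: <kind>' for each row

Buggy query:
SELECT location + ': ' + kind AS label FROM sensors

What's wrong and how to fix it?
Bug: '+' is numeric addition; on text columns SQLite converts them to 0 instead of concatenating

Fix: Replace + with || to concatenate text

Corrected query:
SELECT location || ': ' || kind AS label FROM sensors

Result:
label                
---------------------
Lab-A: humidity      
Lab-B: pressure      
Server-Room: pressure
Garage: sound        
Garage: pressure     
Server-Room: sound   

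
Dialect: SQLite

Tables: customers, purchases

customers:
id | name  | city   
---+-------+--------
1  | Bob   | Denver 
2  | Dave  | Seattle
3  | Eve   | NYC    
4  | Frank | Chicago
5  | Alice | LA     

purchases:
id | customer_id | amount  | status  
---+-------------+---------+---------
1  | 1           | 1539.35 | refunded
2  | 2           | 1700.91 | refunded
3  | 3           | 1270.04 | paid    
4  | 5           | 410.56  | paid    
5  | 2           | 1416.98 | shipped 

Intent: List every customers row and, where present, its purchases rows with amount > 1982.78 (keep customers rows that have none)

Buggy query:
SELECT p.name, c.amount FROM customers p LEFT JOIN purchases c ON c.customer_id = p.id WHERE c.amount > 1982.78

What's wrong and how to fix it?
Bug: Filtering c.amount in WHERE discards the NULL rows produced by LEFT JOIN, turning it into an inner join

Fix: Move the right-table condition into the ON clause so unmatched parents are kept

Corrected query:
SELECT p.name, c.amount FROM customers p LEFT JOIN purchases c ON c.customer_id = p.id AND c.amount > 1982.78

Result:
name  | amount
------+-------
Bob   | NULL  
Dave  | NULL  
Eve   | NULL  
Frank | NULL  
Alice | NULL  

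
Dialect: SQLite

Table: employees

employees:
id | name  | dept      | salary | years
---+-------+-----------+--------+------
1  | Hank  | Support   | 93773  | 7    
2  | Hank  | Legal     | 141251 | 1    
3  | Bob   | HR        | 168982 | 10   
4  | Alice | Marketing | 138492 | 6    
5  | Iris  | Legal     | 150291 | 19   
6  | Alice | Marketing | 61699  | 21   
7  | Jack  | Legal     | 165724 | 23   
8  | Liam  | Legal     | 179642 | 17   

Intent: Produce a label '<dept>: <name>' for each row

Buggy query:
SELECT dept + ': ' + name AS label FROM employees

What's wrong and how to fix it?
Bug: SQLite uses || for string concatenation; + coerces text to numbers (yielding 0)

Fix: Use the || operator for string concatenation

Corrected query:
SELECT dept || ': ' || name AS label FROM employees

Result:
label           
----------------
Support: Hank   
Legal: Hank     
HR: Bob         
Marketing: Alice
Legal: Iris     
Marketing: Alice
Legal: Jack     
Legal: Liam     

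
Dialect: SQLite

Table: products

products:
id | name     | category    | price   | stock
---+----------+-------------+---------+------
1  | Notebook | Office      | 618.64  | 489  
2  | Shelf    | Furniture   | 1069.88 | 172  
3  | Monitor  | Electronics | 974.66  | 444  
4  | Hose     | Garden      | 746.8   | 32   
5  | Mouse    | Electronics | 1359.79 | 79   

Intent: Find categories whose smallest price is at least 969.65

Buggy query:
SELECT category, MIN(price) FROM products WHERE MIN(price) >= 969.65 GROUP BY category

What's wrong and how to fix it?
Bug: MIN() in WHERE is a misuse of aggregate

Fix: Replace WHERE with HAVING after the GROUP BY

Corrected query:
SELECT category, MIN(price) FROM products GROUP BY category HAVING MIN(price) >= 969.65

Result:
category    | MIN(price)
------------+-----------
Electronics | 974.66    
Furniture   | 1069.88   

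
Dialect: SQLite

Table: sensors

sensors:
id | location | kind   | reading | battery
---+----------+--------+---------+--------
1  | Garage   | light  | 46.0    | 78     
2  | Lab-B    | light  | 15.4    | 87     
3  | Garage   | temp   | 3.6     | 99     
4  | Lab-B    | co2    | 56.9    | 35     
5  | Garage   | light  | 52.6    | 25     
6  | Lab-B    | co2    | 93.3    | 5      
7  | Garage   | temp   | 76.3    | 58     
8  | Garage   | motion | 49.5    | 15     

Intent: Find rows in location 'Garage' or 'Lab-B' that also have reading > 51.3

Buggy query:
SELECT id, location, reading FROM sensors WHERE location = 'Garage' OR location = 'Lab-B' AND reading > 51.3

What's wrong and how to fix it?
Bug: AND binds tighter than OR, so this parses as location = 'Garage' OR (location = 'Lab-B' AND reading > 51.3)

Fix: Add parentheses around the OR so the AND applies to both alternatives

Corrected query:
SELECT id, location, reading FROM sensors WHERE (location = 'Garage' OR location = 'Lab-B') AND reading > 51.3

Result:
id | location | reading
---+----------+--------
4  | Lab-B    | 56.9   
5  | Garage   | 52.6   
6  | Lab-B    | 93.3   
7  | Garage   | 76.3   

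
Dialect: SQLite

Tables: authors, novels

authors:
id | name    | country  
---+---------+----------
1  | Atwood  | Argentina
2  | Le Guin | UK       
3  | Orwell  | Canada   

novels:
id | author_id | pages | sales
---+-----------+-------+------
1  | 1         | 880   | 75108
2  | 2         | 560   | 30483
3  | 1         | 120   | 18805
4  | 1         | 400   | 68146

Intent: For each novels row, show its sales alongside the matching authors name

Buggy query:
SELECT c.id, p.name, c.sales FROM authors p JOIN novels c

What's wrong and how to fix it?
Bug: JOIN with no ON clause produces a cartesian product; every novels row pairs with every authors row

Fix: Specify the join condition linking the foreign key to the parent id

Corrected query:
SELECT c.id, p.name, c.sales FROM authors p JOIN novels c ON c.author_id = p.id

Result:
id | name    | sales
---+---------+------
1  | Atwood  | 75108
2  | Le Guin | 30483
3  | Atwood  | 18805
4  | Atwood  | 68146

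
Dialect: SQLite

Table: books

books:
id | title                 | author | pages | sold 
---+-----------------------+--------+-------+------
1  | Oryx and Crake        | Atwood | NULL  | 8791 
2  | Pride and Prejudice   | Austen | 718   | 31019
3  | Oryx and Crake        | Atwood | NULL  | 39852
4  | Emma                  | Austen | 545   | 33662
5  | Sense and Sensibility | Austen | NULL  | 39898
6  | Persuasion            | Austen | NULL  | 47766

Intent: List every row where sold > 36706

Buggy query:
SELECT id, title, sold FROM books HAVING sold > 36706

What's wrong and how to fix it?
Bug: This is a non-aggregate query (no GROUP BY, no aggregates), so in SQLite the HAVING clause is invalid here; a row-level condition belongs in WHERE

Fix: Use WHERE for row-level filtering

Corrected query:
SELECT id, title, sold FROM books WHERE sold > 36706

Result:
id | title                 | sold 
---+-----------------------+------
3  | Oryx and Crake        | 39852
5  | Sense and Sensibility | 39898
6  | Persuasion            | 47766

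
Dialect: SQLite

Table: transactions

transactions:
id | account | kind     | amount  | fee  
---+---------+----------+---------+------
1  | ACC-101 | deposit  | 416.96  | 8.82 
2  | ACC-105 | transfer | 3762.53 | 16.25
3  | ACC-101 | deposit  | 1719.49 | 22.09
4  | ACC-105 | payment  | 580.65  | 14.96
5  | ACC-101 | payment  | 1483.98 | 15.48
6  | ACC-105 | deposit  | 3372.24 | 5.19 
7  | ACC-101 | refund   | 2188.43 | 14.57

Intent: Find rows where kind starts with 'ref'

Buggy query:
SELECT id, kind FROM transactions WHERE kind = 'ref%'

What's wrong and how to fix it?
Bug: '=' compares the literal string including the % character; pattern matching needs LIKE

Fix: Use LIKE for wildcard pattern matching

Corrected query:
SELECT id, kind FROM transactions WHERE kind LIKE 'ref%'

Result:
id | kind  
---+-------
7  | refund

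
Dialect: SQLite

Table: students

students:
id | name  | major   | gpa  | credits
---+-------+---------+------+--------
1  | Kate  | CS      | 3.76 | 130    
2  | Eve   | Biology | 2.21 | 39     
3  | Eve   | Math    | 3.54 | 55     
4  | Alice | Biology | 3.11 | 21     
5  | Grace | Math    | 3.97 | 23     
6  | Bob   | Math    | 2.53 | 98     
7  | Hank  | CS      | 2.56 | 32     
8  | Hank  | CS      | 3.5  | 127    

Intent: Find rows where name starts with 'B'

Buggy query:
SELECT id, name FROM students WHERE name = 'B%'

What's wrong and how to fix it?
Bug: Wildcards only work with LIKE; '=' treats '%' as a literal character

Fix: Replace '=' with LIKE so 'B%' is treated as a pattern

Corrected query:
SELECT id, name FROM students WHERE name LIKE 'B%'

Result:
id | name
---+-----
6  | Bob 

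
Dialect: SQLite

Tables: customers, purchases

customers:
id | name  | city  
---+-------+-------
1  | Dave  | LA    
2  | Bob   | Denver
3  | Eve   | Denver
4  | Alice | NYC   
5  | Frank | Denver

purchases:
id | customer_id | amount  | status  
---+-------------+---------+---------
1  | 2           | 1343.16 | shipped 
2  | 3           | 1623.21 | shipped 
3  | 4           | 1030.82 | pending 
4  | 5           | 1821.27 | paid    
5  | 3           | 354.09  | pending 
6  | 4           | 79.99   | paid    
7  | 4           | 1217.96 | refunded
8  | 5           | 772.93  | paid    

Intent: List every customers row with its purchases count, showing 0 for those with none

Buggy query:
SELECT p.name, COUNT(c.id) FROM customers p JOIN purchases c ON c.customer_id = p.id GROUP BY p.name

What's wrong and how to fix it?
Bug: INNER JOIN drops customers rows that have no matching purchases rows

Fix: Use LEFT JOIN so parents without children still appear (COUNT(c.id) gives 0)

Corrected query:
SELECT p.name, COUNT(c.id) FROM customers p LEFT JOIN purchases c ON c.customer_id = p.id GROUP BY p.name

Result:
name  | COUNT(c.id)
------+------------
Alice | 3          
Bob   | 1          
Dave  | 0          
Eve   | 2          
Frank | 2          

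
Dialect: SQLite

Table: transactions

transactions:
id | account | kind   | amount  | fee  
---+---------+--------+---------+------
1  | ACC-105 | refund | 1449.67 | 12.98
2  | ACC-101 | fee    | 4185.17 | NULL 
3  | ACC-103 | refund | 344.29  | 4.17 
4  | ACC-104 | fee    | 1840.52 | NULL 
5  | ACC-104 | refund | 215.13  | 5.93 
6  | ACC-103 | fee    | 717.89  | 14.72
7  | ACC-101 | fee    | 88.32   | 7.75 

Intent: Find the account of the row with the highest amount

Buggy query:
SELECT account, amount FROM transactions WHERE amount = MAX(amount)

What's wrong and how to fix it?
Bug: WHERE is evaluated per row; an aggregate over the whole table isn't defined there

Fix: Use a subquery: WHERE amount = (SELECT MAX(amount) FROM transactions)

Corrected query:
SELECT account, amount FROM transactions WHERE amount = (SELECT MAX(amount) FROM transactions)

Result:
account | amount 
--------+--------
ACC-101 | 4185.17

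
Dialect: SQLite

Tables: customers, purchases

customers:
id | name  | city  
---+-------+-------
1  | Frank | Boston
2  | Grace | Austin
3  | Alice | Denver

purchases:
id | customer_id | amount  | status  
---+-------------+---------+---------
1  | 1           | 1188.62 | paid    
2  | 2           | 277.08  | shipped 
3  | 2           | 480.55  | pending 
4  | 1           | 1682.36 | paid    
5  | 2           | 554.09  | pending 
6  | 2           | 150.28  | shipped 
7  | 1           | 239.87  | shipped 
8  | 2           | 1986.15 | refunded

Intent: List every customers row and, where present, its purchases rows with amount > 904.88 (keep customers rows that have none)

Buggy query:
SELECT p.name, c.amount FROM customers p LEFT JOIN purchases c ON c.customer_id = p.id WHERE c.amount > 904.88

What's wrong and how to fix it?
Bug: Filtering c.amount in WHERE discards the NULL rows produced by LEFT JOIN, turning it into an inner join

Fix: Move the right-table condition into the ON clause so unmatched parents are kept

Corrected query:
SELECT p.name, c.amount FROM customers p LEFT JOIN purchases c ON c.customer_id = p.id AND c.amount > 904.88

Result:
name  | amount 
------+--------
Frank | 1188.62
Frank | 1682.36
Grace | 1986.15
Alice | NULL   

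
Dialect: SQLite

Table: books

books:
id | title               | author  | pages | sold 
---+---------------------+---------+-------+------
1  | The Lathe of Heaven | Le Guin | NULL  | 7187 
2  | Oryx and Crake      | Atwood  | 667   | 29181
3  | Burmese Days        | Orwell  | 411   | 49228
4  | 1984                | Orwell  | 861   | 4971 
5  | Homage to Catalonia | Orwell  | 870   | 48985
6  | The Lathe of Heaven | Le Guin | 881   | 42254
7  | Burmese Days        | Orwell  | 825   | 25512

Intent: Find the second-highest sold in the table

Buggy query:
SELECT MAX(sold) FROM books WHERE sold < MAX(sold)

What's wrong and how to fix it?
Bug: The inner MAX is an aggregate inside WHERE, which is not allowed

Fix: Put the inner MAX in a scalar subquery

Corrected query:
SELECT MAX(sold) FROM books WHERE sold < (SELECT MAX(sold) FROM books)

Result:
MAX(sold)
---------
48985    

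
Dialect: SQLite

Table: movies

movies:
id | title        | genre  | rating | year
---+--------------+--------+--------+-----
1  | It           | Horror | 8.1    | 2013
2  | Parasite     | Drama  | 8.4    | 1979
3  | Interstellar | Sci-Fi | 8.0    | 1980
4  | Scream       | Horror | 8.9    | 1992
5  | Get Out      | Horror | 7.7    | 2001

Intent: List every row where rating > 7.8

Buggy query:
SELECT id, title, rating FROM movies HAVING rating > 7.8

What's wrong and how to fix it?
Bug: HAVING filters the output of aggregation, but this query has no GROUP BY and no aggregate functions, so SQLite rejects it (HAVING clause on a non-aggregate query); the condition here is per row

Fix: Use WHERE for row-level filtering

Corrected query:
SELECT id, title, rating FROM movies WHERE rating > 7.8

Result:
id | title        | rating
---+--------------+-------
1  | It           | 8.1   
2  | Parasite     | 8.4   
3  | Interstellar | 8     
4  | Scream       | 8.9   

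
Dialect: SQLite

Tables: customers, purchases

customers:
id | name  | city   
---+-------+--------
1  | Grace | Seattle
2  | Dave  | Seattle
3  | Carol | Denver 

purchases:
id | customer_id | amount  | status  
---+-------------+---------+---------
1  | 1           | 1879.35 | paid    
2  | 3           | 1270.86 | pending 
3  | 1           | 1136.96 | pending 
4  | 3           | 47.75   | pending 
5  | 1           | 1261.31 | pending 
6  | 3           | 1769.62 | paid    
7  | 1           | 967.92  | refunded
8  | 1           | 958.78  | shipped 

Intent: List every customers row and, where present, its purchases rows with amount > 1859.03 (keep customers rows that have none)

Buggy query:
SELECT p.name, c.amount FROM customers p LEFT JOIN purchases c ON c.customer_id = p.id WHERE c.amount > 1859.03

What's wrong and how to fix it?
Bug: Filtering c.amount in WHERE discards the NULL rows produced by LEFT JOIN, turning it into an inner join

Fix: Put 'c.amount > 1859.03' in the JOIN's ON clause instead of WHERE

Corrected query:
SELECT p.name, c.amount FROM customers p LEFT JOIN purchases c ON c.customer_id = p.id AND c.amount > 1859.03

Result:
name  | amount 
------+--------
Grace | 1879.35
Dave  | NULL   
Carol | NULL   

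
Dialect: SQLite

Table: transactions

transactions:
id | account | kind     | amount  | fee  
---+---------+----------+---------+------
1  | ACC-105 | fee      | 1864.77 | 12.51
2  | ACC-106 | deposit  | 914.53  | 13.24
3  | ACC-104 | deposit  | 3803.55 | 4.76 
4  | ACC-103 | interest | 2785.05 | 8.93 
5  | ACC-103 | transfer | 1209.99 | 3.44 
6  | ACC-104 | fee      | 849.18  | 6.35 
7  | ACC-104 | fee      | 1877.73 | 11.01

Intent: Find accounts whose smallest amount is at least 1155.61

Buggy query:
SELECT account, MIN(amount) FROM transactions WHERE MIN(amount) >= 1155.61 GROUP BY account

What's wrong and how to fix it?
Bug: Aggregates like MIN are computed per group after WHERE runs

Fix: Use HAVING for the per-group MIN condition

Corrected query:
SELECT account, MIN(amount) FROM transactions GROUP BY account HAVING MIN(amount) >= 1155.61

Result:
account | MIN(amount)
--------+------------
ACC-103 | 1209.99    
ACC-105 | 1864.77    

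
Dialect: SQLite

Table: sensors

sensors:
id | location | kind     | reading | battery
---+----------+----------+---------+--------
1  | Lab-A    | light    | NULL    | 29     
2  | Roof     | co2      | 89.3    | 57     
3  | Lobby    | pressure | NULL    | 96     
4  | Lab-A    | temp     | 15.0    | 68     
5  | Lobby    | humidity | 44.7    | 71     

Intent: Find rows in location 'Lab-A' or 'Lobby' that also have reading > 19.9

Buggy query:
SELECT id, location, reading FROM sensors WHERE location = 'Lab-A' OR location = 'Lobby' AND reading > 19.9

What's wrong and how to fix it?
Bug: AND binds tighter than OR, so this parses as location = 'Lab-A' OR (location = 'Lobby' AND reading > 19.9)

Fix: Add parentheses around the OR so the AND applies to both alternatives

Corrected query:
SELECT id, location, reading FROM sensors WHERE (location = 'Lab-A' OR location = 'Lobby') AND reading > 19.9

Result:
id | location | reading
---+----------+--------
5  | Lobby    | 44.7   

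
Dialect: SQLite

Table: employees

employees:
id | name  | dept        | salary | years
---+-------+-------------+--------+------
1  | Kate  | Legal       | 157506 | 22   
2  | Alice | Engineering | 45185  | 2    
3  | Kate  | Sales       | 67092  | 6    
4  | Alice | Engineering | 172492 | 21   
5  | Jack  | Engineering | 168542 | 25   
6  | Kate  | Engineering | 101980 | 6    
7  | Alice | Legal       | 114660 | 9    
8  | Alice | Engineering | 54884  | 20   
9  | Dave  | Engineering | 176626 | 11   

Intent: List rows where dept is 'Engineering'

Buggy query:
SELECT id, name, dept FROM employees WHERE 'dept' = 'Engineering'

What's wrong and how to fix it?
Bug: 'dept' in single quotes is a string literal, not the column; the comparison is literal-vs-literal and never true

Fix: Reference the column as dept without single quotes

Corrected query:
SELECT id, name, dept FROM employees WHERE dept = 'Engineering'

Result:
id | name  | dept       
---+-------+------------
2  | Alice | Engineering
4  | Alice | Engineering
5  | Jack  | Engineering
6  | Kate  | Engineering
8  | Alice | Engineering
9  | Dave  | Engineering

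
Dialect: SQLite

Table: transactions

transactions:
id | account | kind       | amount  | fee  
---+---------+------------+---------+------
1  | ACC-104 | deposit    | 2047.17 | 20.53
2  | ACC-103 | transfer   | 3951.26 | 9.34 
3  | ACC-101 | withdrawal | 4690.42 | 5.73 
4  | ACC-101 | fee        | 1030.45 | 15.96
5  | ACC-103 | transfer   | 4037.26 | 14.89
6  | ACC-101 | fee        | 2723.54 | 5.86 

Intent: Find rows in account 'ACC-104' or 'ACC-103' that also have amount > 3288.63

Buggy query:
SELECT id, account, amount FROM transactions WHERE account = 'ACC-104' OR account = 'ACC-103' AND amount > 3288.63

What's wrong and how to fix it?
Bug: AND binds tighter than OR, so this parses as account = 'ACC-104' OR (account = 'ACC-103' AND amount > 3288.63)

Fix: Add parentheses around the OR so the AND applies to both alternatives

Corrected query:
SELECT id, account, amount FROM transactions WHERE (account = 'ACC-104' OR account = 'ACC-103') AND amount > 3288.63

Result:
id | account | amount 
---+---------+--------
2  | ACC-103 | 3951.26
5  | ACC-103 | 4037.26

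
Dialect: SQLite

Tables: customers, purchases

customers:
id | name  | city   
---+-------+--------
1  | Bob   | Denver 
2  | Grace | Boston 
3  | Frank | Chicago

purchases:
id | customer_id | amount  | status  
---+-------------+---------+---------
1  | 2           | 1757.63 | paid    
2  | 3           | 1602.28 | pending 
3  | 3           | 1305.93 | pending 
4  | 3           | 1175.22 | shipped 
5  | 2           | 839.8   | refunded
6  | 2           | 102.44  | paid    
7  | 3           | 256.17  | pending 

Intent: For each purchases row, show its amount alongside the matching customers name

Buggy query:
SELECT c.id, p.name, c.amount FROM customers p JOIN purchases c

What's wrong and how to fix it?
Bug: Missing join condition: each purchases row is matched to all customers rows instead of just its own

Fix: Specify the join condition linking the foreign key to the parent id

Corrected query:
SELECT c.id, p.name, c.amount FROM customers p JOIN purchases c ON c.customer_id = p.id

Result:
id | name  | amount 
---+-------+--------
1  | Grace | 1757.63
2  | Frank | 1602.28
3  | Frank | 1305.93
4  | Frank | 1175.22
5  | Grace | 839.8  
6  | Grace | 102.44 
7  | Frank | 256.17 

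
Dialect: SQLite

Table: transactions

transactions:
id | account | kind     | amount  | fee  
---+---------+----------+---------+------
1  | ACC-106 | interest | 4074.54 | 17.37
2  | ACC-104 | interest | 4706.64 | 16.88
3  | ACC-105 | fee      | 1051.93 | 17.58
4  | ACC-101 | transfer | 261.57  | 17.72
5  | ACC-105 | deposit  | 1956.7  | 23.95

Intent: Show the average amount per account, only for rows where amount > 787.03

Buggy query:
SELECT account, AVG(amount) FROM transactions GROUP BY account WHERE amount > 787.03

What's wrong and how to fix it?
Bug: WHERE cannot follow GROUP BY

Fix: Move the WHERE clause before GROUP BY

Corrected query:
SELECT account, AVG(amount) FROM transactions WHERE amount > 787.03 GROUP BY account

Result:
account | AVG(amount)
--------+------------
ACC-104 | 4706.64    
ACC-105 | 1504.315   
ACC-106 | 4074.54    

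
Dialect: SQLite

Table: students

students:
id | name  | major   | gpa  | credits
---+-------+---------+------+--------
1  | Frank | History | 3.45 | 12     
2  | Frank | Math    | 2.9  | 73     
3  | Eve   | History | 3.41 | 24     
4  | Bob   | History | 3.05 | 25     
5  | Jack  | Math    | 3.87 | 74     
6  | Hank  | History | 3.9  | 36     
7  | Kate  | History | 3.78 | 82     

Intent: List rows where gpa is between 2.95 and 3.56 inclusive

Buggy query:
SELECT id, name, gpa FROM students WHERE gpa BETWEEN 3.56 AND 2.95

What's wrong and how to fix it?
Bug: BETWEEN expects the lower bound first; with 3.56 AND 2.95 the range is empty

Fix: Swap the bounds so the smaller value comes first

Corrected query:
SELECT id, name, gpa FROM students WHERE gpa BETWEEN 2.95 AND 3.56

Result:
id | name  | gpa 
---+-------+-----
1  | Frank | 3.45
3  | Eve   | 3.41
4  | Bob   | 3.05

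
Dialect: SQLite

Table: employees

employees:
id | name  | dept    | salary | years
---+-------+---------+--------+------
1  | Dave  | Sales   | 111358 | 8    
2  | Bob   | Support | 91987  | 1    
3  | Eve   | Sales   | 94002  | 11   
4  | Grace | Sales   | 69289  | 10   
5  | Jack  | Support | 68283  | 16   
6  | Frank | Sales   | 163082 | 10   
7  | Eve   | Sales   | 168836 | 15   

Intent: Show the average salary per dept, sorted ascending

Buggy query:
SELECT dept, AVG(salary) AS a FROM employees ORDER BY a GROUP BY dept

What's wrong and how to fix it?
Bug: ORDER BY appears before GROUP BY; SQL clause order requires GROUP BY first

Fix: Move ORDER BY to the end, after GROUP BY

Corrected query:
SELECT dept, AVG(salary) AS a FROM employees GROUP BY dept ORDER BY a

Result:
dept    | a       
--------+---------
Support | 80135   
Sales   | 121313.4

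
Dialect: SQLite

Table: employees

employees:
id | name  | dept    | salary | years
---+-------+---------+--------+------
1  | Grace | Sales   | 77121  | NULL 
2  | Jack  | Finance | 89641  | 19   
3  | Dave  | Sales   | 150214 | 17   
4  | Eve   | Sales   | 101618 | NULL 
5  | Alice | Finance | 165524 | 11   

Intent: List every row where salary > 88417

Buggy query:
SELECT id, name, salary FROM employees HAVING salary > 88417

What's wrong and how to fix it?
Bug: This is a non-aggregate query (no GROUP BY, no aggregates), so in SQLite the HAVING clause is invalid here; a row-level condition belongs in WHERE

Fix: Replace HAVING with WHERE since the condition applies to individual rows

Corrected query:
SELECT id, name, salary FROM employees WHERE salary > 88417

Result:
id | name  | salary
---+-------+-------
2  | Jack  | 89641 
3  | Dave  | 150214
4  | Eve   | 101618
5  | Alice | 165524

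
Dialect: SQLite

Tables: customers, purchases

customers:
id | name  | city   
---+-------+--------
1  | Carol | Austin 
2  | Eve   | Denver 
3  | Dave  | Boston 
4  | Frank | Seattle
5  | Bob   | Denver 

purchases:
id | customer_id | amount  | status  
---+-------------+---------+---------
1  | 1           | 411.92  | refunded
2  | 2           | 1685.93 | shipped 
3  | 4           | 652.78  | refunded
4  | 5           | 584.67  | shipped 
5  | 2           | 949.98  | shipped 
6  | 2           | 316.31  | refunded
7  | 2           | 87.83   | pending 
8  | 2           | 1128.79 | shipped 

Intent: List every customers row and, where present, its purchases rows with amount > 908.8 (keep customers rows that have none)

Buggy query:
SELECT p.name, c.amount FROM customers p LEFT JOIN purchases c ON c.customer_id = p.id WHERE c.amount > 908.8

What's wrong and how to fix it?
Bug: A WHERE condition on the right-hand table after LEFT JOIN drops unmatched parents

Fix: Move the right-table condition into the ON clause so unmatched parents are kept

Corrected query:
SELECT p.name, c.amount FROM customers p LEFT JOIN purchases c ON c.customer_id = p.id AND c.amount > 908.8

Result:
name  | amount 
------+--------
Carol | NULL   
Eve   | 949.98 
Eve   | 1128.79
Eve   | 1685.93
Dave  | NULL   
Frank | NULL   
Bob   | NULL   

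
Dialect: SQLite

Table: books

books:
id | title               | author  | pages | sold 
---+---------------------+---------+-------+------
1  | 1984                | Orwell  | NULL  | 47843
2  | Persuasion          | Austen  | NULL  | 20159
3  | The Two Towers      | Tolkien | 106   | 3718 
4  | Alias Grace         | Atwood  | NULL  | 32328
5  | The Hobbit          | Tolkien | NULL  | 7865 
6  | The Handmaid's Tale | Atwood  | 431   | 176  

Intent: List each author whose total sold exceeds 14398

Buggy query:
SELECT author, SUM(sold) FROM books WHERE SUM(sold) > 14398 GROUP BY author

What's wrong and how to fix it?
Bug: WHERE runs before GROUP BY, so aggregates aren't available there

Fix: Use HAVING (which filters groups after aggregation) instead of WHERE

Corrected query:
SELECT author, SUM(sold) FROM books GROUP BY author HAVING SUM(sold) > 14398

Result:
author | SUM(sold)
-------+----------
Atwood | 32504    
Austen | 20159    
Orwell | 47843    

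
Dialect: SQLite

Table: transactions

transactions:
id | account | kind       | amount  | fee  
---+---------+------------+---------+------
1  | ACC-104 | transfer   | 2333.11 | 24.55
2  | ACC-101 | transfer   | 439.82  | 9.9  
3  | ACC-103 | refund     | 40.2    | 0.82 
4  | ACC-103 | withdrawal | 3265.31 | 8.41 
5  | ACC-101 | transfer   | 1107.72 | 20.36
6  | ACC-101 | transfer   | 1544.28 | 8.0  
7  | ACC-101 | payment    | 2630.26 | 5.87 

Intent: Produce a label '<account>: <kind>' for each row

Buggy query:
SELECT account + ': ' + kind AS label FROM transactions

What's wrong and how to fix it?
Bug: SQLite uses || for string concatenation; + coerces text to numbers (yielding 0)

Fix: Replace + with || to concatenate text

Corrected query:
SELECT account || ': ' || kind AS label FROM transactions

Result:
label              
-------------------
ACC-104: transfer  
ACC-101: transfer  
ACC-103: refund    
ACC-103: withdrawal
ACC-101: transfer  
ACC-101: transfer  
ACC-101: payment   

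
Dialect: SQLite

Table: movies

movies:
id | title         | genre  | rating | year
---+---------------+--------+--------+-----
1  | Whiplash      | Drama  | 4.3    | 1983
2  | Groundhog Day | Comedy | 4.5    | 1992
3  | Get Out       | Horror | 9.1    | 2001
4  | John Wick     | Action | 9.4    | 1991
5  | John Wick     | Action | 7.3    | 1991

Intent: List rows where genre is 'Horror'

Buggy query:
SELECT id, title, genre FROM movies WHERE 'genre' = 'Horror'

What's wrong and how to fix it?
Bug: Single quotes denote string literals in SQL; the column name is being compared as a constant string

Fix: Reference the column as genre without single quotes

Corrected query:
SELECT id, title, genre FROM movies WHERE genre = 'Horror'

Result:
id | title   | genre 
---+---------+-------
3  | Get Out | Horror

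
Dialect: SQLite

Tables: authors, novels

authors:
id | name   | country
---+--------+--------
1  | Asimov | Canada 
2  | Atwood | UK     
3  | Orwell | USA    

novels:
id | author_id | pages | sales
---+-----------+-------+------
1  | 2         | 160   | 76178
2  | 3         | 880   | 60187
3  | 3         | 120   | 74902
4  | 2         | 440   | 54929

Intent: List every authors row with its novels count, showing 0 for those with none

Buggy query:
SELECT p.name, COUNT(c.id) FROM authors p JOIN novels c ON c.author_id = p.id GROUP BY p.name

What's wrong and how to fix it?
Bug: INNER JOIN drops authors rows that have no matching novels rows

Fix: Use LEFT JOIN so parents without children still appear (COUNT(c.id) gives 0)

Corrected query:
SELECT p.name, COUNT(c.id) FROM authors p LEFT JOIN novels c ON c.author_id = p.id GROUP BY p.name

Result:
name   | COUNT(c.id)
-------+------------
Asimov | 0          
Atwood | 2          
Orwell | 2          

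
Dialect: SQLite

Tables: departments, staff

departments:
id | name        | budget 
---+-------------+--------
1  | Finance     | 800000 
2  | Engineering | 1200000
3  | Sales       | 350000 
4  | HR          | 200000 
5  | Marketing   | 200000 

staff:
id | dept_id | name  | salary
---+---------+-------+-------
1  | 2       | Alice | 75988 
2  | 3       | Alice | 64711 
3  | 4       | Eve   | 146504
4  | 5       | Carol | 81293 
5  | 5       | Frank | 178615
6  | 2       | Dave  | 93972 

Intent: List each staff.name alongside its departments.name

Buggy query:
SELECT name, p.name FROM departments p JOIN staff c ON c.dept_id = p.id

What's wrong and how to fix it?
Bug: Both tables have a 'name' column; the unqualified reference is ambiguous

Fix: Prefix ambiguous columns with the table alias

Corrected query:
SELECT c.name, p.name FROM departments p JOIN staff c ON c.dept_id = p.id

Result:
name  | name       
------+------------
Alice | Engineering
Alice | Sales      
Eve   | HR         
Carol | Marketing  
Frank | Marketing  
Dave  | Engineering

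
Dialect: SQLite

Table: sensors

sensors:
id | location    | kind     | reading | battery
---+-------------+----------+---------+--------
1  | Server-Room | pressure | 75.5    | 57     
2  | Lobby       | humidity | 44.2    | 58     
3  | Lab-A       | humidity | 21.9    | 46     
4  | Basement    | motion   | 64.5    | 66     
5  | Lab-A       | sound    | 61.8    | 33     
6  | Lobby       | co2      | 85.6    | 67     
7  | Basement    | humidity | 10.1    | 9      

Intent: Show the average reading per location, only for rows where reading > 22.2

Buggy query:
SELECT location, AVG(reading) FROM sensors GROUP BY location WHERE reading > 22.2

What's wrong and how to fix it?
Bug: WHERE cannot follow GROUP BY

Fix: Move the WHERE clause before GROUP BY

Corrected query:
SELECT location, AVG(reading) FROM sensors WHERE reading > 22.2 GROUP BY location

Result:
location    | AVG(reading)
------------+-------------
Basement    | 64.5        
Lab-A       | 61.8        
Lobby       | 64.9        
Server-Room | 75.5        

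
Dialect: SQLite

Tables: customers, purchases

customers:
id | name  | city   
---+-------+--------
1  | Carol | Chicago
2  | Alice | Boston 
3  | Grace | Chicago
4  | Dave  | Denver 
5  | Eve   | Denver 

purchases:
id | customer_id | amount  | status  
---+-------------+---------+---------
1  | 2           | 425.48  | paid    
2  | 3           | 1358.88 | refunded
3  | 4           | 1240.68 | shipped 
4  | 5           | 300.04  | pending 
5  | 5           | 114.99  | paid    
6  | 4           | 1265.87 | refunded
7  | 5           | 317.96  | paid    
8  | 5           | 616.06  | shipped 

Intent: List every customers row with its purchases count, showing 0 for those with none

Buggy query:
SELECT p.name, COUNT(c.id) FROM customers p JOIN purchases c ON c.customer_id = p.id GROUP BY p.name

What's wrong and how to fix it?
Bug: An inner join excludes parents with zero children

Fix: Switch to LEFT JOIN to retain unmatched parent rows

Corrected query:
SELECT p.name, COUNT(c.id) FROM customers p LEFT JOIN purchases c ON c.customer_id = p.id GROUP BY p.name

Result:
name  | COUNT(c.id)
------+------------
Alice | 1          
Carol | 0          
Dave  | 2          
Eve   | 4          
Grace | 1          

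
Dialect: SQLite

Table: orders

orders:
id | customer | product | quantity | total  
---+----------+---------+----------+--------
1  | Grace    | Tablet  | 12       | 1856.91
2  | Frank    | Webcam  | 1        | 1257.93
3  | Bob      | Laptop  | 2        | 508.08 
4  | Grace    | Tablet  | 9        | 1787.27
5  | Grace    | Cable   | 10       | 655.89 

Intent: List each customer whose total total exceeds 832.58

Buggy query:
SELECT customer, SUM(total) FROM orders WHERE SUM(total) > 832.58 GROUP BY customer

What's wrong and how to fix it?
Bug: SUM(total) is an aggregate, but WHERE filters rows before aggregation

Fix: Use HAVING (which filters groups after aggregation) instead of WHERE

Corrected query:
SELECT customer, SUM(total) FROM orders GROUP BY customer HAVING SUM(total) > 832.58

Result:
customer | SUM(total)
---------+-----------
Frank    | 1257.93   
Grace    | 4300.07   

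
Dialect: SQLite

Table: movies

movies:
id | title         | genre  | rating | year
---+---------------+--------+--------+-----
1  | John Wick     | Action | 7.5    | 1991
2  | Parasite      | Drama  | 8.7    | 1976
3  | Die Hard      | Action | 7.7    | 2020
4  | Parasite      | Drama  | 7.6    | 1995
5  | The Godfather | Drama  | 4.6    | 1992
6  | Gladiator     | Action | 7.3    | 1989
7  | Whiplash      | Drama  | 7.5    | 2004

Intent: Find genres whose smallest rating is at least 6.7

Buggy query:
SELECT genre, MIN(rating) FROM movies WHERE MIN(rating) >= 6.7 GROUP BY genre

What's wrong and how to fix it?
Bug: MIN() in WHERE is a misuse of aggregate

Fix: Replace WHERE with HAVING after the GROUP BY

Corrected query:
SELECT genre, MIN(rating) FROM movies GROUP BY genre HAVING MIN(rating) >= 6.7

Result:
genre  | MIN(rating)
-------+------------
Action | 7.3        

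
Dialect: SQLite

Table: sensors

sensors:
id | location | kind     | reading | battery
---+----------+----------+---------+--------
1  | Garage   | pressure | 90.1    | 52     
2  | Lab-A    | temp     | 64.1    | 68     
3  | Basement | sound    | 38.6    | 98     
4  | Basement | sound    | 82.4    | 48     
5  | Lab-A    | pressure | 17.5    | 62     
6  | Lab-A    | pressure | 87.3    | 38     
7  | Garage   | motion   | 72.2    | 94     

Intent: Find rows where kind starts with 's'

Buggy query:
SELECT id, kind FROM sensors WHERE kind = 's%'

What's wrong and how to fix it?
Bug: Wildcards only work with LIKE; '=' treats '%' as a literal character

Fix: Use LIKE for wildcard pattern matching

Corrected query:
SELECT id, kind FROM sensors WHERE kind LIKE 's%'

Result:
id | kind 
---+------
3  | sound
4  | sound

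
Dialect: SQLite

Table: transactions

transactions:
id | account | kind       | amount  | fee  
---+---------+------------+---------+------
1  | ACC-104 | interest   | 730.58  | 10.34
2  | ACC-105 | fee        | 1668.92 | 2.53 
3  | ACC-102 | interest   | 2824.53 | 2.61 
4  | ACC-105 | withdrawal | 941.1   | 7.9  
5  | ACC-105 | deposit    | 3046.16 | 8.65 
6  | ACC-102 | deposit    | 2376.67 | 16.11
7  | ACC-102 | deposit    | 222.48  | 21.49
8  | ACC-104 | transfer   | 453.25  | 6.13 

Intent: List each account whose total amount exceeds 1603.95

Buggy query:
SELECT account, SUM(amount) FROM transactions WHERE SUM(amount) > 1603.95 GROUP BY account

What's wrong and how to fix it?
Bug: Aggregate functions cannot appear in a WHERE clause

Fix: Move the aggregate condition to a HAVING clause

Corrected query:
SELECT account, SUM(amount) FROM transactions GROUP BY account HAVING SUM(amount) > 1603.95

Result:
account | SUM(amount)
--------+------------
ACC-102 | 5423.68    
ACC-105 | 5656.18    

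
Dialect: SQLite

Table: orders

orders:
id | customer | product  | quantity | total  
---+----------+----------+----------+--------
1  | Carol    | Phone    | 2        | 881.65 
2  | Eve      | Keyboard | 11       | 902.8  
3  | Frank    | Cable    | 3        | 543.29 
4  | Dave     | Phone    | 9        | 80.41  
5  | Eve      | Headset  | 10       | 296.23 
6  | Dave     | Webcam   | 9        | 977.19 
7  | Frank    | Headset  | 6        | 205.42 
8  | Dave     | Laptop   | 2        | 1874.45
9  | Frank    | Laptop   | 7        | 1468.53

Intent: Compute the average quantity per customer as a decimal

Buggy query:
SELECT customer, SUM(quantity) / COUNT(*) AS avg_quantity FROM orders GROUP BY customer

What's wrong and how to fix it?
Bug: SUM(quantity) and COUNT(*) are both integers; the division truncates the fractional part

Fix: Cast one side to REAL so the division keeps the fractional part

Corrected query:
SELECT customer, SUM(quantity) * 1.0 / COUNT(*) AS avg_quantity FROM orders GROUP BY customer

Result:
customer | avg_quantity
---------+-------------
Carol    | 2           
Dave     | 6.666667    
Eve      | 10.5        
Frank    | 5.333333    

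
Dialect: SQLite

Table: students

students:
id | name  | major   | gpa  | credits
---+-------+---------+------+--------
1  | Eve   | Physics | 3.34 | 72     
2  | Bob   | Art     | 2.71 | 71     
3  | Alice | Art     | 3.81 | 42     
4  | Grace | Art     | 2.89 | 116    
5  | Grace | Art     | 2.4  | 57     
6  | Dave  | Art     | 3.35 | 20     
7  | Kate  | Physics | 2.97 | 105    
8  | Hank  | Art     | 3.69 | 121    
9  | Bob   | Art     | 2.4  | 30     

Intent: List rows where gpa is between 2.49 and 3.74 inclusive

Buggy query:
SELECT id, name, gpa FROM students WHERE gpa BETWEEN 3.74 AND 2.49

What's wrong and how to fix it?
Bug: BETWEEN expects the lower bound first; with 3.74 AND 2.49 the range is empty

Fix: Swap the bounds so the smaller value comes first

Corrected query:
SELECT id, name, gpa FROM students WHERE gpa BETWEEN 2.49 AND 3.74

Result:
id | name  | gpa 
---+-------+-----
1  | Eve   | 3.34
2  | Bob   | 2.71
4  | Grace | 2.89
6  | Dave  | 3.35
7  | Kate  | 2.97
8  | Hank  | 3.69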